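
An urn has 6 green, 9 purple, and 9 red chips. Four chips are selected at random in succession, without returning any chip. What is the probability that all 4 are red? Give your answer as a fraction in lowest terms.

Unordered draws without replacement: count favorable combinations over C(24,4).
Favorable = C(6,0) · C(9,0) · C(9,4) = 126; total = C(24,4) = 10626.
P = 126/10626 = 3/253 ≈ 0.0119.

3/253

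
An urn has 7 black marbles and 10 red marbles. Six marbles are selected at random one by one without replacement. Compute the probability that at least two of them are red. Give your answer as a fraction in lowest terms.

1737/1768

Sum the hypergeometric tail for j = 2,…,6 red marbles.
Favorable = C(10,2)·C(7,4) + C(10,3)·C(7,3) + C(10,4)·C(7,2) + C(10,5)·C(7,1) + C(10,6)·C(7,0) = 12159; total = C(17,6) = 12376.
P = 12159/12376 = 1737/1768 ≈ 0.9825.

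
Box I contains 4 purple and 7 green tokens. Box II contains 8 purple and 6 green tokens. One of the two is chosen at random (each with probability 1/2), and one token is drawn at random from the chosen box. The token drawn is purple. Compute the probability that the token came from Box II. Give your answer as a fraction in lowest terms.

P(purple | Box I) = 4/11; P(purple | Box II) = 4/7.
P(purple) = 1/2·4/11 + 1/2·4/7 = 36/77.
By Bayes' rule, P(Box II | purple) = 2/7 / 36/77 = 11/18 ≈ 0.6111.

11/18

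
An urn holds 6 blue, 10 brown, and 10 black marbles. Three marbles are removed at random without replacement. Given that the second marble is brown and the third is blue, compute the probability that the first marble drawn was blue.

P(first=blue and the second marble is brown and the third is blue) = (6/26)·(10/25)·(5/24) = 1/52.
P(E) = Σ over first color = 1/52 + 9/260 + 1/26 = 6/65.
By Bayes, P(first=blue | E) = 1/52 / 6/65 = 5/24 ≈ 0.2083.

5/24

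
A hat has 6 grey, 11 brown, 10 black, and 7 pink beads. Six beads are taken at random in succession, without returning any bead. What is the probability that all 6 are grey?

1/1344904

Unordered draws without replacement: count favorable combinations over C(34,6).
Favorable = C(6,6) · C(11,0) · C(10,0) · C(7,0) = 1; total = C(34,6) = 1344904.
P = 1/1344904 = 1/1344904 ≈ 0.0000.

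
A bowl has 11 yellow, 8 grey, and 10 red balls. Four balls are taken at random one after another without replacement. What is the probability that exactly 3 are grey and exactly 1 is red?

80/3393

Unordered draws without replacement: count favorable combinations over C(29,4).
Favorable = C(11,0) · C(8,3) · C(10,1) = 560; total = C(29,4) = 23751.
P = 560/23751 = 80/3393 ≈ 0.0236.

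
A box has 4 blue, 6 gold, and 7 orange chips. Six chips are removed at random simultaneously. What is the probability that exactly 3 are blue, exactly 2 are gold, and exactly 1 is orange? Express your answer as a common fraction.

15/442

Unordered draws without replacement: count favorable combinations over C(17,6).
Favorable = C(4,3) · C(6,2) · C(7,1) = 420; total = C(17,6) = 12376.
P = 420/12376 = 15/442 ≈ 0.0339.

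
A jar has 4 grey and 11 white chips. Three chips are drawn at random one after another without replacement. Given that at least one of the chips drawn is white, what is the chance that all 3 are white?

15/41

P(all 3 white) = C(11,3)/C(15,3) = 33/91; P(at least one white) = 1 − C(4,3)/C(15,3) = 451/455.
Since 'all 3 white' ⊆ 'at least one white', P(all 3 | at least one) = 33/91 / 451/455 = 15/41 ≈ 0.3659.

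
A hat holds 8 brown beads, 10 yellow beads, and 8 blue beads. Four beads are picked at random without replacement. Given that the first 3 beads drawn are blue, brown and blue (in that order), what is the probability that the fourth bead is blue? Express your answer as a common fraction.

After removing 1 brown, 2 blue, the hat has 6 blue out of 23 remaining.
P(fourth is blue | given) = 6/23 ≈ 0.2609.

6/23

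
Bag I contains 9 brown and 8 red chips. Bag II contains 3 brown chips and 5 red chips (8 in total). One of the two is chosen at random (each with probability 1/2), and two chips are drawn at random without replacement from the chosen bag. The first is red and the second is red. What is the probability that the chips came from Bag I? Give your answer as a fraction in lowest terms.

P(E | Bag I) = 7/34; P(E | Bag II) = 5/14.
P(E) = 1/2·7/34 + 1/2·5/14 = 67/238.
By Bayes' rule, P(Bag I | E) = 7/68 / 67/238 = 49/134 ≈ 0.3657.

49/134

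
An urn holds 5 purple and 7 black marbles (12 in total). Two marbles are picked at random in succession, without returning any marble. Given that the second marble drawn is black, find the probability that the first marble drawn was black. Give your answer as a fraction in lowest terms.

6/11

P(first=black and the second marble drawn is black) = (7/12)·(6/11) = 7/22.
P(the second marble drawn is black) = Σ over first color = 35/132 + 7/22 = 7/12.
By Bayes, P(first=black | the second marble drawn is black) = 7/22 / 7/12 = 6/11 ≈ 0.5455.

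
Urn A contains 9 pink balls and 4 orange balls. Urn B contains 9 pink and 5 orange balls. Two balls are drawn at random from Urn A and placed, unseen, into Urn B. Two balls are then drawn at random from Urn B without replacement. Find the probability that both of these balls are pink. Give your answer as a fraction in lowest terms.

Condition on how many of the transferred balls are pink (from Urn A: 9 pink of 13; then Urn B has 16 total).
  0 pink: C(9,0)C(4,2)/C(13,2) = 1/13; then P = C(9,2)/C(16,2) = 3/10
  1 pink: C(9,1)C(4,1)/C(13,2) = 6/13; then P = C(10,2)/C(16,2) = 3/8
  2 pink: C(9,2)C(4,0)/C(13,2) = 6/13; then P = C(11,2)/C(16,2) = 11/24
P(both pink) = 53/130 ≈ 0.4077.

53/130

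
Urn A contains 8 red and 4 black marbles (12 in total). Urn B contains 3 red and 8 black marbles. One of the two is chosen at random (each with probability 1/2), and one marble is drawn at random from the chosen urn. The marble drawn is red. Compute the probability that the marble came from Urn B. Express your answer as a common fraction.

9/31

P(red | Urn A) = 2/3; P(red | Urn B) = 3/11.
P(red) = 1/2·2/3 + 1/2·3/11 = 31/66.
By Bayes' rule, P(Urn B | red) = 3/22 / 31/66 = 9/31 ≈ 0.2903.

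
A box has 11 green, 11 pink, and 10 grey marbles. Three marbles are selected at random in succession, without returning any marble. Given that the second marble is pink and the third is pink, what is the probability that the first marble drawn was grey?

P(first=grey and the second marble is pink and the third is pink) = (10/32)·(11/31)·(10/30) = 55/1488.
P(E) = Σ over first color = 121/2976 + 33/992 + 55/1488 = 55/496.
By Bayes, P(first=grey | E) = 55/1488 / 55/496 = 1/3 ≈ 0.3333.

1/3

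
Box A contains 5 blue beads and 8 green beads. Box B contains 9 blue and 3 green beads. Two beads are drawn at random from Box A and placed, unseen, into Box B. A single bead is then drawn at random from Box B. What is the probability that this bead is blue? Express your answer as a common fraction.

127/182

Condition on how many of the transferred beads are blue (from Box A: 5 blue of 13; then Box B has 14 total).
  0 blue: C(5,0)C(8,2)/C(13,2) = 14/39; then P = 9/14
  1 blue: C(5,1)C(8,1)/C(13,2) = 20/39; then P = 10/14
  2 blue: C(5,2)C(8,0)/C(13,2) = 5/39; then P = 11/14
P(blue from Box B) = 127/182 ≈ 0.6978.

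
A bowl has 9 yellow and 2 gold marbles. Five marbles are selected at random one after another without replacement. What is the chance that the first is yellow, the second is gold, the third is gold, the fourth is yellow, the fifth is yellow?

Multiply the conditional probability of each draw in order, without replacement, so each draw removes one from its color and from the total.
P = (9/11) · (2/10) · (1/9) · (8/8) · (7/7) = 1/55 ≈ 0.0182.

1/55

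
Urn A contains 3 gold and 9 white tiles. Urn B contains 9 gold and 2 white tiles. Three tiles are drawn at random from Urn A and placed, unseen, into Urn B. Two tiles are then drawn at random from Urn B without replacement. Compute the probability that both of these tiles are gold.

Condition on how many of the transferred tiles are gold (from Urn A: 3 gold of 12; then Urn B has 14 total).
  0 gold: C(3,0)C(9,3)/C(12,3) = 21/55; then P = C(9,2)/C(14,2) = 36/91
  1 gold: C(3,1)C(9,2)/C(12,3) = 27/55; then P = C(10,2)/C(14,2) = 45/91
  2 gold: C(3,2)C(9,1)/C(12,3) = 27/220; then P = C(11,2)/C(14,2) = 55/91
  3 gold: C(3,3)C(9,0)/C(12,3) = 1/220; then P = C(12,2)/C(14,2) = 66/91
P(both gold) = 1887/4004 ≈ 0.4713.

1887/4004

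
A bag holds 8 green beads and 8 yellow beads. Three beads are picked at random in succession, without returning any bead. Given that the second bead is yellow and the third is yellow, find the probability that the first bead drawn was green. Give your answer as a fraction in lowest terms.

P(first=green and the second bead is yellow and the third is yellow) = (8/16)·(8/15)·(7/14) = 2/15.
P(E) = Σ over first color = 2/15 + 1/10 = 7/30.
By Bayes, P(first=green | E) = 2/15 / 7/30 = 4/7 ≈ 0.5714.

4/7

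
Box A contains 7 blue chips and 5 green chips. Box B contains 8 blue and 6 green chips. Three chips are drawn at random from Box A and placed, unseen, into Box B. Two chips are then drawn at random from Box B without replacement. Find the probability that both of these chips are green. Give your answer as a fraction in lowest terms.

505/2992

Condition on how many of the transferred chips are green (from Box A: 5 green of 12; then Box B has 17 total).
  0 green: C(5,0)C(7,3)/C(12,3) = 7/44; then P = C(6,2)/C(17,2) = 15/136
  1 green: C(5,1)C(7,2)/C(12,3) = 21/44; then P = C(7,2)/C(17,2) = 21/136
  2 green: C(5,2)C(7,1)/C(12,3) = 7/22; then P = C(8,2)/C(17,2) = 7/34
  3 green: C(5,3)C(7,0)/C(12,3) = 1/22; then P = C(9,2)/C(17,2) = 9/34
P(both green) = 505/2992 ≈ 0.1688.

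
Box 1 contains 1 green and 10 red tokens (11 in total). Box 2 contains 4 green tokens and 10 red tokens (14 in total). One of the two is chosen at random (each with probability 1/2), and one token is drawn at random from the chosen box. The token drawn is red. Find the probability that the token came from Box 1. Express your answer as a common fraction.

P(red | Box 1) = 10/11; P(red | Box 2) = 5/7.
P(red) = 1/2·10/11 + 1/2·5/7 = 125/154.
By Bayes' rule, P(Box 1 | red) = 5/11 / 125/154 = 14/25 ≈ 0.5600.

14/25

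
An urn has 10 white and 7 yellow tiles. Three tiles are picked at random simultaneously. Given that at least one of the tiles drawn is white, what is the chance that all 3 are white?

8/43

P(all 3 white) = C(10,3)/C(17,3) = 3/17; P(at least one white) = 1 − C(7,3)/C(17,3) = 129/136.
Since 'all 3 white' ⊆ 'at least one white', P(all 3 | at least one) = 3/17 / 129/136 = 8/43 ≈ 0.1860.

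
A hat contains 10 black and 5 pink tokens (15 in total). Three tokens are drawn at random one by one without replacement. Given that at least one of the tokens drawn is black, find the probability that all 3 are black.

24/89

P(all 3 black) = C(10,3)/C(15,3) = 24/91; P(at least one black) = 1 − C(5,3)/C(15,3) = 89/91.
Since 'all 3 black' ⊆ 'at least one black', P(all 3 | at least one) = 24/91 / 89/91 = 24/89 ≈ 0.2697.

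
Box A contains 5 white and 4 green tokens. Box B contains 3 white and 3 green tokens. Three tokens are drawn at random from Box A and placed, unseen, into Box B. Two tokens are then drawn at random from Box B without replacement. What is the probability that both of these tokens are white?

Condition on how many of the transferred tokens are white (from Box A: 5 white of 9; then Box B has 9 total).
  0 white: C(5,0)C(4,3)/C(9,3) = 1/21; then P = C(3,2)/C(9,2) = 1/12
  1 white: C(5,1)C(4,2)/C(9,3) = 5/14; then P = C(4,2)/C(9,2) = 1/6
  2 white: C(5,2)C(4,1)/C(9,3) = 10/21; then P = C(5,2)/C(9,2) = 5/18
  3 white: C(5,3)C(4,0)/C(9,3) = 5/42; then P = C(6,2)/C(9,2) = 5/12
P(both white) = 53/216 ≈ 0.2454.

53/216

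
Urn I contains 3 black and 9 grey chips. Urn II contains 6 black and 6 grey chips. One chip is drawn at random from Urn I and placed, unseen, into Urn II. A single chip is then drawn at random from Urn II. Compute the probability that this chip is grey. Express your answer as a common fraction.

27/52

Condition on how many of the transferred chips are grey (from Urn I: 9 grey of 12; then Urn II has 13 total).
  0 grey: C(9,0)C(3,1)/C(12,1) = 1/4; then P = 6/13
  1 grey: C(9,1)C(3,0)/C(12,1) = 3/4; then P = 7/13
P(grey from Urn II) = 27/52 ≈ 0.5192.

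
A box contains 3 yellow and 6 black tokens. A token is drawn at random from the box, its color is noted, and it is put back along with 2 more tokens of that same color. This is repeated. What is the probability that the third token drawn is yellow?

Sum over the four possibilities for the first two draws (yellow/not-yellow each), tracking how the yellow count and total change by +2 per draw.
P(third is yellow) = 1/3 ≈ 0.3333. (In a Pólya urn every draw has the same marginal probability 3/9.)

1/3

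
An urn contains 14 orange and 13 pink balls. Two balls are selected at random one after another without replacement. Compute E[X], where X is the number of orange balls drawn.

28/27

By linearity of expectation, E[X] = Σ P(draw i is orange); by symmetry each draw (even without replacement) has P(orange) = 14/27.
E[X] = 2 · 14/27 = 28/27 ≈ 1.0370.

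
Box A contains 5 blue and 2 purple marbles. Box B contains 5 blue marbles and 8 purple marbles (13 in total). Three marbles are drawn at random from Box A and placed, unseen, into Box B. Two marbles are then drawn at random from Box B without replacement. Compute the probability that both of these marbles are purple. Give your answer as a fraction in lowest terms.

Condition on how many of the transferred marbles are purple (from Box A: 2 purple of 7; then Box B has 16 total).
  0 purple: C(2,0)C(5,3)/C(7,3) = 2/7; then P = C(8,2)/C(16,2) = 7/30
  1 purple: C(2,1)C(5,2)/C(7,3) = 4/7; then P = C(9,2)/C(16,2) = 3/10
  2 purple: C(2,2)C(5,1)/C(7,3) = 1/7; then P = C(10,2)/C(16,2) = 3/8
P(both purple) = 7/24 ≈ 0.2917.

7/24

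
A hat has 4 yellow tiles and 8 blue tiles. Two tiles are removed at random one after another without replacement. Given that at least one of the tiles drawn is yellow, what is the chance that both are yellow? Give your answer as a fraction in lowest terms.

P(both yellow) = C(4,2)/C(12,2) = 1/11; P(at least one yellow) = 1 − C(8,2)/C(12,2) = 19/33.
Since 'both yellow' ⊆ 'at least one yellow', P(both | at least one) = 1/11 / 19/33 = 3/19 ≈ 0.1579.

3/19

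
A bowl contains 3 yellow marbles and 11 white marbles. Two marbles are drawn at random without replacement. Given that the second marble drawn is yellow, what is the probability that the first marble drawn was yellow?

P(first=yellow and the second marble drawn is yellow) = (3/14)·(2/13) = 3/91.
P(the second marble drawn is yellow) = Σ over first color = 3/91 + 33/182 = 3/14.
By Bayes, P(first=yellow | the second marble drawn is yellow) = 3/91 / 3/14 = 2/13 ≈ 0.1538.

2/13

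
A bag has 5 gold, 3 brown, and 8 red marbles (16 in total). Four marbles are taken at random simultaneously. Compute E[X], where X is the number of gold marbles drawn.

By linearity of expectation, E[X] = Σ P(draw i is gold); by symmetry each draw (even without replacement) has P(gold) = 5/16.
E[X] = 4 · 5/16 = 5/4 ≈ 1.2500.

5/4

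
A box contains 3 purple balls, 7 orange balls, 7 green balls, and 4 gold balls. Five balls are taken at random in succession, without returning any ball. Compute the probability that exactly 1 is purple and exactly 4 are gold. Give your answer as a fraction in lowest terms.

Unordered draws without replacement: count favorable combinations over C(21,5).
Favorable = C(3,1) · C(7,0) · C(7,0) · C(4,4) = 3; total = C(21,5) = 20349.
P = 3/20349 = 1/6783 ≈ 0.0001.

1/6783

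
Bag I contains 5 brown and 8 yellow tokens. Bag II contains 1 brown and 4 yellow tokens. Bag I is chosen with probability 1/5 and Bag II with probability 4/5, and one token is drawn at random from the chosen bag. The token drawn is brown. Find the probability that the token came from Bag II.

52/77

P(brown | Bag I) = 5/13; P(brown | Bag II) = 1/5.
P(brown) = 1/5·5/13 + 4/5·1/5 = 77/325.
By Bayes' rule, P(Bag II | brown) = 4/25 / 77/325 = 52/77 ≈ 0.6753.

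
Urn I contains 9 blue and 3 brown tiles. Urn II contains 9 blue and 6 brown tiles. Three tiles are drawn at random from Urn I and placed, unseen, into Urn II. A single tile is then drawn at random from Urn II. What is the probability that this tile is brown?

Condition on how many of the transferred tiles are brown (from Urn I: 3 brown of 12; then Urn II has 18 total).
  0 brown: C(3,0)C(9,3)/C(12,3) = 21/55; then P = 6/18
  1 brown: C(3,1)C(9,2)/C(12,3) = 27/55; then P = 7/18
  2 brown: C(3,2)C(9,1)/C(12,3) = 27/220; then P = 8/18
  3 brown: C(3,3)C(9,0)/C(12,3) = 1/220; then P = 9/18
P(brown from Urn II) = 3/8 ≈ 0.3750.

3/8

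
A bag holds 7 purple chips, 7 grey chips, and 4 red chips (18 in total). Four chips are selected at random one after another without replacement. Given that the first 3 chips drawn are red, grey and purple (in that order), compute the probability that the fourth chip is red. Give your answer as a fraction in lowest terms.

After removing 1 purple, 1 grey, 1 red, the bag has 3 red out of 15 remaining.
P(fourth is red | given) = 3/15 = 1/5 ≈ 0.2000.

1/5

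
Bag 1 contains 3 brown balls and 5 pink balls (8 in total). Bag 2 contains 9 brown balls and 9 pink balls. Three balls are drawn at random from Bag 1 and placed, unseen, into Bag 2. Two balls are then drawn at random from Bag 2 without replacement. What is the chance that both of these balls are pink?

Condition on how many of the transferred balls are pink (from Bag 1: 5 pink of 8; then Bag 2 has 21 total).
  0 pink: C(5,0)C(3,3)/C(8,3) = 1/56; then P = C(9,2)/C(21,2) = 6/35
  1 pink: C(5,1)C(3,2)/C(8,3) = 15/56; then P = C(10,2)/C(21,2) = 3/14
  2 pink: C(5,2)C(3,1)/C(8,3) = 15/28; then P = C(11,2)/C(21,2) = 11/42
  3 pink: C(5,3)C(3,0)/C(8,3) = 5/28; then P = C(12,2)/C(21,2) = 11/35
P(both pink) = 1007/3920 ≈ 0.2569.

1007/3920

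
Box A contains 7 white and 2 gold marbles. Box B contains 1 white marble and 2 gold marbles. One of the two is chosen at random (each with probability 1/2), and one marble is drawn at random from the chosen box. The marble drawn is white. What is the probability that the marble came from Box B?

P(white | Box A) = 7/9; P(white | Box B) = 1/3.
P(white) = 1/2·7/9 + 1/2·1/3 = 5/9.
By Bayes' rule, P(Box B | white) = 1/6 / 5/9 = 3/10 ≈ 0.3000.

3/10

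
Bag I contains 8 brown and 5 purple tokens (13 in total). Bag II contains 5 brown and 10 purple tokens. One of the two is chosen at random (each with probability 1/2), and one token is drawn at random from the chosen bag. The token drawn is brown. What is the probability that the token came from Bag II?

P(brown | Bag I) = 8/13; P(brown | Bag II) = 1/3.
P(brown) = 1/2·8/13 + 1/2·1/3 = 37/78.
By Bayes' rule, P(Bag II | brown) = 1/6 / 37/78 = 13/37 ≈ 0.3514.

13/37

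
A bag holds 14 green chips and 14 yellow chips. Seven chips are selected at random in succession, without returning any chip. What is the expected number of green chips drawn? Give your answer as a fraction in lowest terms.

By linearity of expectation, E[X] = Σ P(draw i is green); by symmetry each draw (even without replacement) has P(green) = 14/28.
E[X] = 7 · 14/28 = 7/2 ≈ 3.5000.

7/2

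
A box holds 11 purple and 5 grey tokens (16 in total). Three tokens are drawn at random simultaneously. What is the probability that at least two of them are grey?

Sum the hypergeometric tail for j = 2,…,3 grey tokens.
Favorable = C(5,2)·C(11,1) + C(5,3)·C(11,0) = 120; total = C(16,3) = 560.
P = 120/560 = 3/14 ≈ 0.2143.

3/14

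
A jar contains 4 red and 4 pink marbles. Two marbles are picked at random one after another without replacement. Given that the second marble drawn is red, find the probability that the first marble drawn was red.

P(first=red and the second marble drawn is red) = (4/8)·(3/7) = 3/14.
P(the second marble drawn is red) = Σ over first color = 3/14 + 2/7 = 1/2.
By Bayes, P(first=red | the second marble drawn is red) = 3/14 / 1/2 = 3/7 ≈ 0.4286.

3/7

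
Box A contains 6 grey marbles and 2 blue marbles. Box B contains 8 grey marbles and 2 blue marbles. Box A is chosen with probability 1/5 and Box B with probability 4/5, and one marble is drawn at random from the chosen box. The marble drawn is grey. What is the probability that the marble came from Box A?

15/79

P(grey | Box A) = 3/4; P(grey | Box B) = 4/5.
P(grey) = 1/5·3/4 + 4/5·4/5 = 79/100.
By Bayes' rule, P(Box A | grey) = 3/20 / 79/100 = 15/79 ≈ 0.1899.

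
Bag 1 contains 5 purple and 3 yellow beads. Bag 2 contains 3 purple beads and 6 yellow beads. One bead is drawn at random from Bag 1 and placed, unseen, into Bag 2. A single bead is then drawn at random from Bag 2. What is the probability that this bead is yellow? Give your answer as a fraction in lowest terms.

51/80

Condition on how many of the transferred beads are yellow (from Bag 1: 3 yellow of 8; then Bag 2 has 10 total).
  0 yellow: C(3,0)C(5,1)/C(8,1) = 5/8; then P = 6/10
  1 yellow: C(3,1)C(5,0)/C(8,1) = 3/8; then P = 7/10
P(yellow from Bag 2) = 51/80 ≈ 0.6375.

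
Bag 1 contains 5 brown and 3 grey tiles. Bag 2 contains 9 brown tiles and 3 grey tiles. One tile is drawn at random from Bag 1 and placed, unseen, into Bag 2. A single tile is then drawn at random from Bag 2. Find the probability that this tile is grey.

27/104

Condition on how many of the transferred tiles are grey (from Bag 1: 3 grey of 8; then Bag 2 has 13 total).
  0 grey: C(3,0)C(5,1)/C(8,1) = 5/8; then P = 3/13
  1 grey: C(3,1)C(5,0)/C(8,1) = 3/8; then P = 4/13
P(grey from Bag 2) = 27/104 ≈ 0.2596.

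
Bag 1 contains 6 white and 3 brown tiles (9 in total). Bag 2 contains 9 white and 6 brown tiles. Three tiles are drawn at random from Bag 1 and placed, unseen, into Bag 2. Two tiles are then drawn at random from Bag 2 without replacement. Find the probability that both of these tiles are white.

13/36

Condition on how many of the transferred tiles are white (from Bag 1: 6 white of 9; then Bag 2 has 18 total).
  0 white: C(6,0)C(3,3)/C(9,3) = 1/84; then P = C(9,2)/C(18,2) = 4/17
  1 white: C(6,1)C(3,2)/C(9,3) = 3/14; then P = C(10,2)/C(18,2) = 5/17
  2 white: C(6,2)C(3,1)/C(9,3) = 15/28; then P = C(11,2)/C(18,2) = 55/153
  3 white: C(6,3)C(3,0)/C(9,3) = 5/21; then P = C(12,2)/C(18,2) = 22/51
P(both white) = 13/36 ≈ 0.3611.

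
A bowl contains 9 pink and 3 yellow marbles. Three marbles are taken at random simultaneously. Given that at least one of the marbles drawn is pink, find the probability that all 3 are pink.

28/73

P(all 3 pink) = C(9,3)/C(12,3) = 21/55; P(at least one pink) = 1 − C(3,3)/C(12,3) = 219/220.
Since 'all 3 pink' ⊆ 'at least one pink', P(all 3 | at least one) = 21/55 / 219/220 = 28/73 ≈ 0.3836.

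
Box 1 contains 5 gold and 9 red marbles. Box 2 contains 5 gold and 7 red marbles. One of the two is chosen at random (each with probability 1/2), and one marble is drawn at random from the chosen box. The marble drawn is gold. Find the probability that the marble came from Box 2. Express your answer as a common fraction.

P(gold | Box 1) = 5/14; P(gold | Box 2) = 5/12.
P(gold) = 1/2·5/14 + 1/2·5/12 = 65/168.
By Bayes' rule, P(Box 2 | gold) = 5/24 / 65/168 = 7/13 ≈ 0.5385.

7/13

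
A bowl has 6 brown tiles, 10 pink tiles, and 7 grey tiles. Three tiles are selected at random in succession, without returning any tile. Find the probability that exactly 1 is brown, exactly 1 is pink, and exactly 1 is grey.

Unordered draws without replacement: count favorable combinations over C(23,3).
Favorable = C(6,1) · C(10,1) · C(7,1) = 420; total = C(23,3) = 1771.
P = 420/1771 = 60/253 ≈ 0.2372.

60/253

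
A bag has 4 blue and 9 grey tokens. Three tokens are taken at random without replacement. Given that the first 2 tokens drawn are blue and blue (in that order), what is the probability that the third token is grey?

9/11

After removing 2 blue, the bag has 9 grey out of 11 remaining.
P(third is grey | given) = 9/11 ≈ 0.8182.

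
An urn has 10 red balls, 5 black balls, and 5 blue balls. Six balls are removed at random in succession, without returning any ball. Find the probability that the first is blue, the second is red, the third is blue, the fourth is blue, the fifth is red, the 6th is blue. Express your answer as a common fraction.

Multiply the conditional probability of each draw in order, without replacement, so each draw removes one from its color and from the total.
P = (5/20) · (10/19) · (4/18) · (3/17) · (9/16) · (2/15) = 1/2584 ≈ 0.0004.

1/2584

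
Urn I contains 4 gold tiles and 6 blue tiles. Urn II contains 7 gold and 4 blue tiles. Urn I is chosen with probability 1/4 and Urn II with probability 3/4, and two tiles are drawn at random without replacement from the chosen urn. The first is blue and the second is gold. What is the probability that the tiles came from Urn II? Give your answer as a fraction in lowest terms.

P(E | Urn I) = 4/15; P(E | Urn II) = 14/55.
P(E) = 1/4·4/15 + 3/4·14/55 = 17/66.
By Bayes' rule, P(Urn II | E) = 21/110 / 17/66 = 63/85 ≈ 0.7412.

63/85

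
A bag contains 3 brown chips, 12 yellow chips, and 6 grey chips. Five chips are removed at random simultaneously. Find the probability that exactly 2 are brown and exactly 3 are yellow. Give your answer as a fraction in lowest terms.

220/6783

Unordered draws without replacement: count favorable combinations over C(21,5).
Favorable = C(3,2) · C(12,3) · C(6,0) = 660; total = C(21,5) = 20349.
P = 660/20349 = 220/6783 ≈ 0.0324.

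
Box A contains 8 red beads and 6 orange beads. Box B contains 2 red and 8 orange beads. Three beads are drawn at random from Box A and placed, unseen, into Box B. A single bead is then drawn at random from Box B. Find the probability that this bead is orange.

5/7

Condition on how many of the transferred beads are orange (from Box A: 6 orange of 14; then Box B has 13 total).
  0 orange: C(6,0)C(8,3)/C(14,3) = 2/13; then P = 8/13
  1 orange: C(6,1)C(8,2)/C(14,3) = 6/13; then P = 9/13
  2 orange: C(6,2)C(8,1)/C(14,3) = 30/91; then P = 10/13
  3 orange: C(6,3)C(8,0)/C(14,3) = 5/91; then P = 11/13
P(orange from Box B) = 5/7 ≈ 0.7143.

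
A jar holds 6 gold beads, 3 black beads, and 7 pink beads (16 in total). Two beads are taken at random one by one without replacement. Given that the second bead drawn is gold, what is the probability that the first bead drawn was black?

1/5

P(first=black and the second bead drawn is gold) = (3/16)·(6/15) = 3/40.
P(the second bead drawn is gold) = Σ over first color = 1/8 + 3/40 + 7/40 = 3/8.
By Bayes, P(first=black | the second bead drawn is gold) = 3/40 / 3/8 = 1/5 ≈ 0.2000.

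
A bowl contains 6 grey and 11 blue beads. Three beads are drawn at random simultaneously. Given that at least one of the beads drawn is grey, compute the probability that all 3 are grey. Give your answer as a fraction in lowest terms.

4/103

P(all 3 grey) = C(6,3)/C(17,3) = 1/34; P(at least one grey) = 1 − C(11,3)/C(17,3) = 103/136.
Since 'all 3 grey' ⊆ 'at least one grey', P(all 3 | at least one) = 1/34 / 103/136 = 4/103 ≈ 0.0388.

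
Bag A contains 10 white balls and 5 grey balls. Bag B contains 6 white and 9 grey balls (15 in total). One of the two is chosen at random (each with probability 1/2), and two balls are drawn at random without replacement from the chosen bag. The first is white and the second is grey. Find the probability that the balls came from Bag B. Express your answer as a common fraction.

P(E | Bag A) = 5/21; P(E | Bag B) = 9/35.
P(E) = 1/2·5/21 + 1/2·9/35 = 26/105.
By Bayes' rule, P(Bag B | E) = 9/70 / 26/105 = 27/52 ≈ 0.5192.

27/52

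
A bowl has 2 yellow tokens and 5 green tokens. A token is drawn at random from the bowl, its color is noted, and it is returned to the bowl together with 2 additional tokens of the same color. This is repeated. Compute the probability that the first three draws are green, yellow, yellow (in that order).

40/693

Track the composition after each reinforcement of +2.
P = (5/7) · (2/9) · (4/11) = 40/693 ≈ 0.0577.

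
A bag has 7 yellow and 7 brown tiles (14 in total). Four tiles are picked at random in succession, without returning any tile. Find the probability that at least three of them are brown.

Sum the hypergeometric tail for j = 3,…,4 brown tiles.
Favorable = C(7,3)·C(7,1) + C(7,4)·C(7,0) = 280; total = C(14,4) = 1001.
P = 280/1001 = 40/143 ≈ 0.2797.

40/143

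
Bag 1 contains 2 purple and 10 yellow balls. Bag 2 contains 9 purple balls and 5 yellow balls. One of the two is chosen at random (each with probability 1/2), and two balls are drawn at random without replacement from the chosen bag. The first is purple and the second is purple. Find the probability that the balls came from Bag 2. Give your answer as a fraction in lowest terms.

2376/2467

P(E | Bag 1) = 1/66; P(E | Bag 2) = 36/91.
P(E) = 1/2·1/66 + 1/2·36/91 = 2467/12012.
By Bayes' rule, P(Bag 2 | E) = 18/91 / 2467/12012 = 2376/2467 ≈ 0.9631.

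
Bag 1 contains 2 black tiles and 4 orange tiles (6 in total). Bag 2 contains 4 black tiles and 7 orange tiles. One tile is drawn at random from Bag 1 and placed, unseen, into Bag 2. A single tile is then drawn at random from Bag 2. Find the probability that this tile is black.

13/36

Condition on how many of the transferred tiles are black (from Bag 1: 2 black of 6; then Bag 2 has 12 total).
  0 black: C(2,0)C(4,1)/C(6,1) = 2/3; then P = 4/12
  1 black: C(2,1)C(4,0)/C(6,1) = 1/3; then P = 5/12
P(black from Bag 2) = 13/36 ≈ 0.3611.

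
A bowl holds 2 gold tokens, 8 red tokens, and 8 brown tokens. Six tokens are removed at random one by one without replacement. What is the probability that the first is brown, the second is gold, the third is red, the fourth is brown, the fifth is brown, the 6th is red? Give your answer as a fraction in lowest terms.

28/9945

Multiply the conditional probability of each draw in order, without replacement, so each draw removes one from its color and from the total.
P = (8/18) · (2/17) · (8/16) · (7/15) · (6/14) · (7/13) = 28/9945 ≈ 0.0028.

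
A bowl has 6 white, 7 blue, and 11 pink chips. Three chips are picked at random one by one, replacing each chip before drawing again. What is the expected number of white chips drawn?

By linearity of expectation, E[X] = Σ P(draw i is white); each independent draw has P(white) = 6/24.
E[X] = 3 · 6/24 = 3/4 ≈ 0.7500.

3/4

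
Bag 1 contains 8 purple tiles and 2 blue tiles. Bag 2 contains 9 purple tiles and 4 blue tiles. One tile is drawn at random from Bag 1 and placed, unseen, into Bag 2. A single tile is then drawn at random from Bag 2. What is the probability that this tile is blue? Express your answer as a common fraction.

3/10

Condition on how many of the transferred tiles are blue (from Bag 1: 2 blue of 10; then Bag 2 has 14 total).
  0 blue: C(2,0)C(8,1)/C(10,1) = 4/5; then P = 4/14
  1 blue: C(2,1)C(8,0)/C(10,1) = 1/5; then P = 5/14
P(blue from Bag 2) = 3/10 ≈ 0.3000.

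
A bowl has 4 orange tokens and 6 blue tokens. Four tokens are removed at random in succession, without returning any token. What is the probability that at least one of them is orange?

13/14

Use the complement: P(at least one orange) = 1 − P(no orange).
P(none) = C(6,4)/C(10,4) = 15/210.
So P = 1 − 15/210 = 13/14 ≈ 0.9286.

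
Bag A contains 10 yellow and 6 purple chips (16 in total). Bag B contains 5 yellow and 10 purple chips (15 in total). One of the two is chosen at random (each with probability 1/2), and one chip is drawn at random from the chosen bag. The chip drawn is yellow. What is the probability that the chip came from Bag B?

8/23

P(yellow | Bag A) = 5/8; P(yellow | Bag B) = 1/3.
P(yellow) = 1/2·5/8 + 1/2·1/3 = 23/48.
By Bayes' rule, P(Bag B | yellow) = 1/6 / 23/48 = 8/23 ≈ 0.3478.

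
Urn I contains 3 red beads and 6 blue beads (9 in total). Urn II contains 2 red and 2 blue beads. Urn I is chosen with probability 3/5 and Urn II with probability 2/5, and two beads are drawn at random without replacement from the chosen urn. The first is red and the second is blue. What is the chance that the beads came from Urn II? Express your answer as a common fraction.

P(E | Urn I) = 1/4; P(E | Urn II) = 1/3.
P(E) = 3/5·1/4 + 2/5·1/3 = 17/60.
By Bayes' rule, P(Urn II | E) = 2/15 / 17/60 = 8/17 ≈ 0.4706.

8/17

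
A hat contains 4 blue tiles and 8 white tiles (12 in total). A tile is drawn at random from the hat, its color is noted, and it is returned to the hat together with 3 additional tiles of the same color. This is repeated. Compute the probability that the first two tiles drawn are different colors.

16/45

Either blue then white, or white then blue; after the first draw the total is 15.
P = (4/12)·(8/15) + (8/12)·(4/15) = 16/45 ≈ 0.3556.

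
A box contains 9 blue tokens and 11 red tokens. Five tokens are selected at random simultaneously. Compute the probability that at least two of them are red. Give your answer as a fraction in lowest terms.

583/646

Sum the hypergeometric tail for j = 2,…,5 red tokens.
Favorable = C(11,2)·C(9,3) + C(11,3)·C(9,2) + C(11,4)·C(9,1) + C(11,5)·C(9,0) = 13992; total = C(20,5) = 15504.
P = 13992/15504 = 583/646 ≈ 0.9025.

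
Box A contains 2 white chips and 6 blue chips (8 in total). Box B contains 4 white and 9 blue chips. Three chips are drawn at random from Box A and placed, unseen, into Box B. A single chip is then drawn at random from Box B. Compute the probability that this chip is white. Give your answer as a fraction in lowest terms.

19/64

Condition on how many of the transferred chips are white (from Box A: 2 white of 8; then Box B has 16 total).
  0 white: C(2,0)C(6,3)/C(8,3) = 5/14; then P = 4/16
  1 white: C(2,1)C(6,2)/C(8,3) = 15/28; then P = 5/16
  2 white: C(2,2)C(6,1)/C(8,3) = 3/28; then P = 6/16
P(white from Box B) = 19/64 ≈ 0.2969.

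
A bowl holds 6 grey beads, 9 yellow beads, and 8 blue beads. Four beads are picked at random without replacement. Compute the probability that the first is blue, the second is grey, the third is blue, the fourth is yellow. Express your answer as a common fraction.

18/1265

Multiply the conditional probability of each draw in order, without replacement, so each draw removes one from its color and from the total.
P = (8/23) · (6/22) · (7/21) · (9/20) = 18/1265 ≈ 0.0142.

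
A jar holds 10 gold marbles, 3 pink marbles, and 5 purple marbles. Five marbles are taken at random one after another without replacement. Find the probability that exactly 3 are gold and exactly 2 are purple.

Unordered draws without replacement: count favorable combinations over C(18,5).
Favorable = C(10,3) · C(3,0) · C(5,2) = 1200; total = C(18,5) = 8568.
P = 1200/8568 = 50/357 ≈ 0.1401.

50/357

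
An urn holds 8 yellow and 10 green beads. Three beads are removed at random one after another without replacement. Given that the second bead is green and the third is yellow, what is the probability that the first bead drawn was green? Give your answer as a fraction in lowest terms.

9/16

P(first=green and the second bead is green and the third is yellow) = (10/18)·(9/17)·(8/16) = 5/34.
P(E) = Σ over first color = 35/306 + 5/34 = 40/153.
By Bayes, P(first=green | E) = 5/34 / 40/153 = 9/16 ≈ 0.5625.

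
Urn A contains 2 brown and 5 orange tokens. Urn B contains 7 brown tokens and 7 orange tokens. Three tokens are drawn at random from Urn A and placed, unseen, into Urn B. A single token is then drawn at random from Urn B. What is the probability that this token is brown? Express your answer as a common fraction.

Condition on how many of the transferred tokens are brown (from Urn A: 2 brown of 7; then Urn B has 17 total).
  0 brown: C(2,0)C(5,3)/C(7,3) = 2/7; then P = 7/17
  1 brown: C(2,1)C(5,2)/C(7,3) = 4/7; then P = 8/17
  2 brown: C(2,2)C(5,1)/C(7,3) = 1/7; then P = 9/17
P(brown from Urn B) = 55/119 ≈ 0.4622.

55/119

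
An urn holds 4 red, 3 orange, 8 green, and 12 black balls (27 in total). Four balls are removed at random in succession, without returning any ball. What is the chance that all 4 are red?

Unordered draws without replacement: count favorable combinations over C(27,4).
Favorable = C(4,4) · C(3,0) · C(8,0) · C(12,0) = 1; total = C(27,4) = 17550.
P = 1/17550 = 1/17550 ≈ 0.0001.

1/17550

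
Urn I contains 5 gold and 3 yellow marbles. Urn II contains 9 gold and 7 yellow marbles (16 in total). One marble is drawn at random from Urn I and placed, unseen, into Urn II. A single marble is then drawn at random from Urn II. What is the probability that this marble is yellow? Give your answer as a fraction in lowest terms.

59/136

Condition on how many of the transferred marbles are yellow (from Urn I: 3 yellow of 8; then Urn II has 17 total).
  0 yellow: C(3,0)C(5,1)/C(8,1) = 5/8; then P = 7/17
  1 yellow: C(3,1)C(5,0)/C(8,1) = 3/8; then P = 8/17
P(yellow from Urn II) = 59/136 ≈ 0.4338.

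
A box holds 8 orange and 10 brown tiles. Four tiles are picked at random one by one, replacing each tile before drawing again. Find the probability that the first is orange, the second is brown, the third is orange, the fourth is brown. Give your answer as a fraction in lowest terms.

Multiply the conditional probability of each draw in order, with replacement (the composition resets each draw).
P = (8/18) · (10/18) · (8/18) · (10/18) = 400/6561 ≈ 0.0610.

400/6561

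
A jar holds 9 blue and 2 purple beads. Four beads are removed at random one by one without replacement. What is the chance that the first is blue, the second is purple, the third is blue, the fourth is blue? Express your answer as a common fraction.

7/55

Multiply the conditional probability of each draw in order, without replacement, so each draw removes one from its color and from the total.
P = (9/11) · (2/10) · (8/9) · (7/8) = 7/55 ≈ 0.1273.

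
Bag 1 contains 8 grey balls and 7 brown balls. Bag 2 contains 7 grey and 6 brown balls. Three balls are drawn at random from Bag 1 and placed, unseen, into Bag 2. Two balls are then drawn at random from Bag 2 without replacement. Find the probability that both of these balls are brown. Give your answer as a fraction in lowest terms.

Condition on how many of the transferred balls are brown (from Bag 1: 7 brown of 15; then Bag 2 has 16 total).
  0 brown: C(7,0)C(8,3)/C(15,3) = 8/65; then P = C(6,2)/C(16,2) = 1/8
  1 brown: C(7,1)C(8,2)/C(15,3) = 28/65; then P = C(7,2)/C(16,2) = 7/40
  2 brown: C(7,2)C(8,1)/C(15,3) = 24/65; then P = C(8,2)/C(16,2) = 7/30
  3 brown: C(7,3)C(8,0)/C(15,3) = 1/13; then P = C(9,2)/C(16,2) = 3/10
P(both brown) = 1/5 ≈ 0.2000.

1/5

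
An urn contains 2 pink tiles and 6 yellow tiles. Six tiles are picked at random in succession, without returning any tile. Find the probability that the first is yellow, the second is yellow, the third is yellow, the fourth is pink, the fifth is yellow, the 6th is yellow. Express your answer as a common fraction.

Multiply the conditional probability of each draw in order, without replacement, so each draw removes one from its color and from the total.
P = (6/8) · (5/7) · (4/6) · (2/5) · (3/4) · (2/3) = 1/14 ≈ 0.0714.

1/14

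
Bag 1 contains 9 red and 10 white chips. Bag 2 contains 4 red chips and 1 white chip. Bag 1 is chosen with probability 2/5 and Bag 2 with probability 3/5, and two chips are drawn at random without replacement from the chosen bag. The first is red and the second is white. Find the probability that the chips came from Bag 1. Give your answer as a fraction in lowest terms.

50/107

P(E | Bag 1) = 5/19; P(E | Bag 2) = 1/5.
P(E) = 2/5·5/19 + 3/5·1/5 = 107/475.
By Bayes' rule, P(Bag 1 | E) = 2/19 / 107/475 = 50/107 ≈ 0.4673.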